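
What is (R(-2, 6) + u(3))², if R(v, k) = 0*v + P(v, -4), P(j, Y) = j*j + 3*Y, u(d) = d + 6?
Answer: 1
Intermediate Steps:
u(d) = 6 + d
P(j, Y) = j² + 3*Y
R(v, k) = -12 + v² (R(v, k) = 0*v + (v² + 3*(-4)) = 0 + (v² - 12) = 0 + (-12 + v²) = -12 + v²)
(R(-2, 6) + u(3))² = ((-12 + (-2)²) + (6 + 3))² = ((-12 + 4) + 9)² = (-8 + 9)² = 1² = 1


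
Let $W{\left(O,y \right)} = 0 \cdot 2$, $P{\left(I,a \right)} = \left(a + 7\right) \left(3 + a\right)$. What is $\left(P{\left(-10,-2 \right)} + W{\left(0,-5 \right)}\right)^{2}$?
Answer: $25$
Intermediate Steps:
$P{\left(I,a \right)} = \left(3 + a\right) \left(7 + a\right)$ ($P{\left(I,a \right)} = \left(7 + a\right) \left(3 + a\right) = \left(3 + a\right) \left(7 + a\right)$)
$W{\left(O,y \right)} = 0$
$\left(P{\left(-10,-2 \right)} + W{\left(0,-5 \right)}\right)^{2} = \left(\left(21 + \left(-2\right)^{2} + 10 \left(-2\right)\right) + 0\right)^{2} = \left(\left(21 + 4 - 20\right) + 0\right)^{2} = \left(5 + 0\right)^{2} = 5^{2} = 25$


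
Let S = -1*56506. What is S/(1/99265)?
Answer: -5609068090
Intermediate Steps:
S = -56506
S/(1/99265) = -56506/(1/99265) = -56506/1/99265 = -56506*99265 = -5609068090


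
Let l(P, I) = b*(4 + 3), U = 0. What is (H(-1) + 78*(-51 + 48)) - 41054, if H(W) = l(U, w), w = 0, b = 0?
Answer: -41288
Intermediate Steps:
l(P, I) = 0 (l(P, I) = 0*(4 + 3) = 0*7 = 0)
H(W) = 0
(H(-1) + 78*(-51 + 48)) - 41054 = (0 + 78*(-51 + 48)) - 41054 = (0 + 78*(-3)) - 41054 = (0 - 234) - 41054 = -234 - 41054 = -41288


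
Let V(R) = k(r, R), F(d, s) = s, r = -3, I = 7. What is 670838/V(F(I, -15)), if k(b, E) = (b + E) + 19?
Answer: 670838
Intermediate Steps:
k(b, E) = 19 + E + b (k(b, E) = (E + b) + 19 = 19 + E + b)
V(R) = 16 + R (V(R) = 19 + R - 3 = 16 + R)
670838/V(F(I, -15)) = 670838/(16 - 15) = 670838/1 = 670838*1 = 670838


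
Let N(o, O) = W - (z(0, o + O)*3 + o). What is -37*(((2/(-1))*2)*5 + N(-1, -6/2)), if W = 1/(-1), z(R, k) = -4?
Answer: 296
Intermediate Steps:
W = -1 (W = 1*(-1) = -1)
N(o, O) = 11 - o (N(o, O) = -1 - (-4*3 + o) = -1 - (-12 + o) = -1 + (12 - o) = 11 - o)
-37*(((2/(-1))*2)*5 + N(-1, -6/2)) = -37*(((2/(-1))*2)*5 + (11 - 1*(-1))) = -37*(((2*(-1))*2)*5 + (11 + 1)) = -37*(-2*2*5 + 12) = -37*(-4*5 + 12) = -37*(-20 + 12) = -37*(-8) = 296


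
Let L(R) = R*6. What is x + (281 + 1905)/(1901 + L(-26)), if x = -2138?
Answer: -3728624/1745 ≈ -2136.7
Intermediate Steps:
L(R) = 6*R
x + (281 + 1905)/(1901 + L(-26)) = -2138 + (281 + 1905)/(1901 + 6*(-26)) = -2138 + 2186/(1901 - 156) = -2138 + 2186/1745 = -3728624/1745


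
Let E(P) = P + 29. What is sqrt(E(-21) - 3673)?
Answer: I*sqrt(3665) ≈ 60.539*I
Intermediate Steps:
E(P) = 29 + P
sqrt(E(-21) - 3673) = sqrt((29 - 21) - 3673) = sqrt(8 - 3673) = sqrt(-3665) = I*sqrt(3665)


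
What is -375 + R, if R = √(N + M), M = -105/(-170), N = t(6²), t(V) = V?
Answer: -375 + √42330/34 ≈ -368.95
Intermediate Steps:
N = 36 (N = 6² = 36)
M = 21/34 (M = -105*(-1/170) = 21/34 ≈ 0.61765)
R = √42330/34 (R = √(36 + 21/34) = √(1245/34) = √42330/34 ≈ 6.0513)
-375 + R = -375 + √42330/34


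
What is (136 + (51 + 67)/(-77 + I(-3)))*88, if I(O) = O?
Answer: 59191/5 ≈ 11838.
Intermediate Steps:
(136 + (51 + 67)/(-77 + I(-3)))*88 = (136 + (51 + 67)/(-77 - 3))*88 = (136 + 118/(-80))*88 = (136 + 118*(-1/80))*88 = (136 - 59/40)*88 = (5381/40)*88 = 59191/5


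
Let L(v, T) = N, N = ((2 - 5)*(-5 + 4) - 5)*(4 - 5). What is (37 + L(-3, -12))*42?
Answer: 1638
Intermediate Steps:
N = 2 (N = (-3*(-1) - 5)*(-1) = (3 - 5)*(-1) = -2*(-1) = 2)
L(v, T) = 2
(37 + L(-3, -12))*42 = (37 + 2)*42 = 39*42 = 1638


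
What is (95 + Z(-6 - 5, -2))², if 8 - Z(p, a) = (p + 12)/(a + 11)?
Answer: 857476/81 ≈ 10586.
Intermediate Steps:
Z(p, a) = 8 - (12 + p)/(11 + a) (Z(p, a) = 8 - (p + 12)/(a + 11) = 8 - (12 + p)/(11 + a))
(95 + Z(-6 - 5, -2))² = (95 + (76 - (-6 - 5) + 8*(-2))/(11 - 2))² = (95 + (76 - 1*(-11) - 16)/9)² = (95 + (76 + 11 - 16)/9)² = (95 + (⅑)*71)² = (95 + 71/9)² = (926/9)² = 857476/81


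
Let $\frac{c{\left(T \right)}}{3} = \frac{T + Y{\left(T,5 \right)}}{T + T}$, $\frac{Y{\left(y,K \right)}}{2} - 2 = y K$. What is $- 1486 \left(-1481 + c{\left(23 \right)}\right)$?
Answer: $\frac{50044765}{23} \approx 2.1759 \cdot 10^{6}$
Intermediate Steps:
$Y{\left(y,K \right)} = 4 + 2 K y$ ($Y{\left(y,K \right)} = 4 + 2 y K = 4 + 2 K y$)
$c{\left(T \right)} = \frac{3 \left(4 + 11 T\right)}{2 T}$ ($c{\left(T \right)} = 3 \frac{T + \left(4 + 2 \cdot 5 T\right)}{T + T} = 3 \frac{T + \left(4 + 10 T\right)}{2 T} = 3 \left(4 + 11 T\right) \frac{1}{2 T} = 3 \frac{4 + 11 T}{2 T} = \frac{3 \left(4 + 11 T\right)}{2 T}$)
$- 1486 \left(-1481 + c{\left(23 \right)}\right) = - 1486 \left(-1481 + \left(\frac{33}{2} + \frac{6}{23}\right)\right) = - 1486 \left(-1481 + \frac{771}{46}\right) = \left(-1486\right) \left(- \frac{67355}{46}\right) = \frac{50044765}{23}$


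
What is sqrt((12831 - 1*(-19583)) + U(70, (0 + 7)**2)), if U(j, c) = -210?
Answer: 2*sqrt(8051) ≈ 179.45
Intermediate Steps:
sqrt((12831 - 1*(-19583)) + U(70, (0 + 7)**2)) = sqrt((12831 - 1*(-19583)) - 210) = sqrt((12831 + 19583) - 210) = sqrt(32414 - 210) = sqrt(32204) = 2*sqrt(8051)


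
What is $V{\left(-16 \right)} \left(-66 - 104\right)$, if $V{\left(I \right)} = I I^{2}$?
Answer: $696320$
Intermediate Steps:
$V{\left(I \right)} = I^{3}$
$V{\left(-16 \right)} \left(-66 - 104\right) = \left(-16\right)^{3} \left(-66 - 104\right) = \left(-4096\right) \left(-170\right) = 696320$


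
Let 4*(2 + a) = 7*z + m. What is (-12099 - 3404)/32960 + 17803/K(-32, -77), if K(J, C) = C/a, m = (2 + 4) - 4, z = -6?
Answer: 7040248829/2537920 ≈ 2774.0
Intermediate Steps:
m = 2 (m = 6 - 4 = 2)
a = -12 (a = -2 + (7*(-6) + 2)/4 = -2 + (-42 + 2)/4 = -2 + (1/4)*(-40) = -2 - 10 = -12)
K(J, C) = -C/12 (K(J, C) = C/(-12) = C*(-1/12) = -C/12)
(-12099 - 3404)/32960 + 17803/K(-32, -77) = (-12099 - 3404)/32960 + 17803/((-1/12*(-77))) = -15503*1/32960 + 17803/(77/12) = -15503/32960 + 17803*(12/77) = -15503/32960 + 213636/77 = 7040248829/2537920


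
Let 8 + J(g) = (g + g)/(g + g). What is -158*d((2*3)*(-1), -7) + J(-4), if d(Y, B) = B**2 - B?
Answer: -8855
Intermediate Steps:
J(g) = -7 (J(g) = -8 + (g + g)/(g + g) = -8 + (2*g)/((2*g)) = -8 + (2*g)*(1/(2*g)) = -8 + 1 = -7)
-158*d((2*3)*(-1), -7) + J(-4) = -(-1106)*(-1 - 7) - 7 = -(-1106)*(-8) - 7 = -158*56 - 7 = -8848 - 7 = -8855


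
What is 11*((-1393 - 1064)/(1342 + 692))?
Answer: -3003/226 ≈ -13.288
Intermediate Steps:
11*((-1393 - 1064)/(1342 + 692)) = 11*(-2457/2034) = 11*(-2457*1/2034) = 11*(-273/226) = -3003/226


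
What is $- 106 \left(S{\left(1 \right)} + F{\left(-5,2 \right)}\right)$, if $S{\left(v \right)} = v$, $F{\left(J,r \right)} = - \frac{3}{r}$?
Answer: $53$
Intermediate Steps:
$- 106 \left(S{\left(1 \right)} + F{\left(-5,2 \right)}\right) = - 106 \left(1 - \frac{3}{2}\right) = \left(-106\right) \left(- \frac{1}{2}\right) = 53$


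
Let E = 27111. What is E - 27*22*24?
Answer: 12855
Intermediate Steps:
E - 27*22*24 = 27111 - 27*22*24 = 27111 - 594*24 = 27111 - 14256 = 12855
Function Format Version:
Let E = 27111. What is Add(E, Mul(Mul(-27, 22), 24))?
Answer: 12855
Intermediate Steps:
Add(E, Mul(Mul(-27, 22), 24)) = Add(27111, Mul(Mul(-27, 22), 24)) = Add(27111, Mul(-594, 24)) = Add(27111, -14256) = 12855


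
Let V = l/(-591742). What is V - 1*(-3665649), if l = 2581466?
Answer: 1084557944546/295871 ≈ 3.6656e+6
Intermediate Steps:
V = -1290733/295871 (V = 2581466/(-591742) = 2581466*(-1/591742) = -1290733/295871 ≈ -4.3625)
V - 1*(-3665649) = -1290733/295871 - 1*(-3665649) = -1290733/295871 + 3665649 = 1084557944546/295871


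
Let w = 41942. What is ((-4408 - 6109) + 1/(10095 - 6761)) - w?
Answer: -174898305/3334 ≈ -52459.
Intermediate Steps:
((-4408 - 6109) + 1/(10095 - 6761)) - w = ((-4408 - 6109) + 1/(10095 - 6761)) - 1*41942 = (-10517 + 1/3334) - 41942 = -35063677/3334 - 41942 = -174898305/3334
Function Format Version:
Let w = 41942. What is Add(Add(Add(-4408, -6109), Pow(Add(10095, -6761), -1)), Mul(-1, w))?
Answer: Rational(-174898305, 3334) ≈ -52459.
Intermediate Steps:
Add(Add(Add(-4408, -6109), Pow(Add(10095, -6761), -1)), Mul(-1, w)) = Add(Add(Add(-4408, -6109), Pow(Add(10095, -6761), -1)), Mul(-1, 41942)) = Add(Add(-10517, Pow(3334, -1)), -41942) = Add(Add(-10517, Rational(1, 3334)), -41942) = Add(Rational(-35063677, 3334), -41942) = Rational(-174898305, 3334)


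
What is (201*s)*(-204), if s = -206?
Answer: 8446824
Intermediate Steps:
(201*s)*(-204) = (201*(-206))*(-204) = -41406*(-204) = 8446824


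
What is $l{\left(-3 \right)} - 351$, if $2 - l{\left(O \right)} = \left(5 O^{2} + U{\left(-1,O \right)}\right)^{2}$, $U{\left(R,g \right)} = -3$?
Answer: $-2113$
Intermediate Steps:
$l{\left(O \right)} = 2 - \left(-3 + 5 O^{2}\right)^{2}$ ($l{\left(O \right)} = 2 - \left(5 O^{2} - 3\right)^{2} = 2 - \left(-3 + 5 O^{2}\right)^{2}$)
$l{\left(-3 \right)} - 351 = \left(2 - \left(-3 + 5 \left(-3\right)^{2}\right)^{2}\right) - 351 = \left(2 - \left(-3 + 5 \cdot 9\right)^{2}\right) - 351 = \left(2 - \left(-3 + 45\right)^{2}\right) - 351 = \left(2 - 42^{2}\right) - 351 = \left(2 - 1764\right) - 351 = -1762 - 351 = -2113$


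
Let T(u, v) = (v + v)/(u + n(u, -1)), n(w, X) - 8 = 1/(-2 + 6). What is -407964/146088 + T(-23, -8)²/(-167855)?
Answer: -19864607624939/7113307826370 ≈ -2.7926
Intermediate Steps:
n(w, X) = 33/4 (n(w, X) = 8 + 1/(-2 + 6) = 8 + 1/4 = 8 + ¼ = 33/4)
T(u, v) = 2*v/(33/4 + u) (T(u, v) = (v + v)/(u + 33/4) = (2*v)/(33/4 + u) = 2*v/(33/4 + u))
-407964/146088 + T(-23, -8)²/(-167855) = -407964/146088 + (8*(-8)/(33 + 4*(-23)))²/(-167855) = -407964*1/146088 + (8*(-8)/(33 - 92))²*(-1/167855) = -33997/12174 + (8*(-8)/(-59))²*(-1/167855) = -33997/12174 + (8*(-8)*(-1/59))²*(-1/167855) = -33997/12174 + (64/59)²*(-1/167855) = -33997/12174 + (4096/3481)*(-1/167855) = -33997/12174 - 4096/584303255 = -19864607624939/7113307826370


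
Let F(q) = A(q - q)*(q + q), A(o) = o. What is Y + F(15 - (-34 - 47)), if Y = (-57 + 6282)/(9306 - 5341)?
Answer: 1245/793 ≈ 1.5700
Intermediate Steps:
F(q) = 0 (F(q) = (q - q)*(q + q) = 0*(2*q) = 0)
Y = 1245/793 (Y = 6225/3965 = 6225*(1/3965) = 1245/793 ≈ 1.5700)
Y + F(15 - (-34 - 47)) = 1245/793 + 0 = 1245/793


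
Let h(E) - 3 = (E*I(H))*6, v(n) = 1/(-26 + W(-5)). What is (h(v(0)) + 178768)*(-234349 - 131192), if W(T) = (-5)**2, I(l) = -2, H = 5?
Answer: -65352516603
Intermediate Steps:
W(T) = 25
v(n) = -1 (v(n) = 1/(-26 + 25) = 1/(-1) = -1)
h(E) = 3 - 12*E (h(E) = 3 + (E*(-2))*6 = 3 - 2*E*6 = 3 - 12*E)
(h(v(0)) + 178768)*(-234349 - 131192) = ((3 - 12*(-1)) + 178768)*(-234349 - 131192) = ((3 + 12) + 178768)*(-365541) = (15 + 178768)*(-365541) = 178783*(-365541) = -65352516603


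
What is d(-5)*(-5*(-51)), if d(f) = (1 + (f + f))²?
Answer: 20655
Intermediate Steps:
d(f) = (1 + 2*f)²
d(-5)*(-5*(-51)) = (1 + 2*(-5))²*(-5*(-51)) = (1 - 10)²*255 = (-9)²*255 = 81*255 = 20655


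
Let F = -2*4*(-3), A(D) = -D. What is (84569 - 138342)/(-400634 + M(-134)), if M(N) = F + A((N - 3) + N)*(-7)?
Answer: 53773/402507 ≈ 0.13360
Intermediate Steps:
F = 24 (F = -8*(-3) = 24)
M(N) = 3 + 14*N (M(N) = 24 - ((N - 3) + N)*(-7) = 24 - ((-3 + N) + N)*(-7) = 24 - (-3 + 2*N)*(-7) = 24 + (3 - 2*N)*(-7) = 24 + (-21 + 14*N) = 3 + 14*N)
(84569 - 138342)/(-400634 + M(-134)) = (84569 - 138342)/(-400634 + (3 + 14*(-134))) = -53773/(-400634 + (3 - 1876)) = -53773/(-400634 - 1873) = -53773/(-402507) = -53773*(-1/402507) = 53773/402507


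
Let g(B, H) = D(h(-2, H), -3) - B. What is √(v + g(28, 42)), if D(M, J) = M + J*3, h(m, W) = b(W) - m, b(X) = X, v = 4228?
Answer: 11*√35 ≈ 65.077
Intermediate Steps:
h(m, W) = W - m
D(M, J) = M + 3*J
g(B, H) = -7 + H - B (g(B, H) = ((H - 1*(-2)) + 3*(-3)) - B = ((H + 2) - 9) - B = ((2 + H) - 9) - B = (-7 + H) - B = -7 + H - B)
√(v + g(28, 42)) = √(4228 + (-7 + 42 - 1*28)) = √(4228 + (-7 + 42 - 28)) = √(4228 + 7) = √4235 = 11*√35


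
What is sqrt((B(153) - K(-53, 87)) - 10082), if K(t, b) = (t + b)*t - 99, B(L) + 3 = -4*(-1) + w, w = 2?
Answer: I*sqrt(8178) ≈ 90.432*I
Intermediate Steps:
B(L) = 3 (B(L) = -3 + (-4*(-1) + 2) = -3 + (4 + 2) = -3 + 6 = 3)
K(t, b) = -99 + t*(b + t) (K(t, b) = (b + t)*t - 99 = t*(b + t) - 99 = -99 + t*(b + t))
sqrt((B(153) - K(-53, 87)) - 10082) = sqrt((3 - (-99 + (-53)**2 + 87*(-53))) - 10082) = sqrt((3 - (-99 + 2809 - 4611)) - 10082) = sqrt((3 - 1*(-1901)) - 10082) = sqrt((3 + 1901) - 10082) = sqrt(1904 - 10082) = sqrt(-8178) = I*sqrt(8178)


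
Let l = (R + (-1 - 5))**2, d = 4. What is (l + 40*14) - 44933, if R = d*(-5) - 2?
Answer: -43589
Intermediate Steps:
R = -22 (R = 4*(-5) - 2 = -20 - 2 = -22)
l = 784 (l = (-22 + (-1 - 5))**2 = (-22 - 6)**2 = (-28)**2 = 784)
(l + 40*14) - 44933 = (784 + 40*14) - 44933 = (784 + 560) - 44933 = 1344 - 44933 = -43589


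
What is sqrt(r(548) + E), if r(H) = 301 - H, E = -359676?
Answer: I*sqrt(359923) ≈ 599.94*I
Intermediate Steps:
sqrt(r(548) + E) = sqrt((301 - 1*548) - 359676) = sqrt((301 - 548) - 359676) = sqrt(-247 - 359676) = sqrt(-359923) = I*sqrt(359923)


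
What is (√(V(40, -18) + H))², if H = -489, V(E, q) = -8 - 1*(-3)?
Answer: -494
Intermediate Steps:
V(E, q) = -5 (V(E, q) = -8 + 3 = -5)
(√(V(40, -18) + H))² = (√(-5 - 489))² = (√(-494))² = (I*√494)² = -494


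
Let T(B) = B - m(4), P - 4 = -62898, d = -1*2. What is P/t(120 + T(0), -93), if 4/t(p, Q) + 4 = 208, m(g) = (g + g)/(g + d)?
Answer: -3207594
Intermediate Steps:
d = -2
P = -62894 (P = 4 - 62898 = -62894)
m(g) = 2*g/(-2 + g) (m(g) = (g + g)/(g - 2) = (2*g)/(-2 + g) = 2*g/(-2 + g))
T(B) = -4 + B (T(B) = B - 2*4/(-2 + 4) = B - 2*4/2 = B - 1*4 = B - 4 = -4 + B)
t(p, Q) = 1/51 (t(p, Q) = 4/(-4 + 208) = 4/204 = 4*(1/204) = 1/51)
P/t(120 + T(0), -93) = -62894/1/51 = -62894*51 = -3207594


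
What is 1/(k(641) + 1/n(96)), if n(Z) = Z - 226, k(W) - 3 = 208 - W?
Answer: -130/55901 ≈ -0.0023255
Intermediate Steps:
k(W) = 211 - W (k(W) = 3 + (208 - W) = 211 - W)
n(Z) = -226 + Z
1/(k(641) + 1/n(96)) = 1/((211 - 1*641) + 1/(-226 + 96)) = 1/((211 - 641) + 1/(-130)) = 1/(-430 - 1/130) = 1/(-55901/130) = -130/55901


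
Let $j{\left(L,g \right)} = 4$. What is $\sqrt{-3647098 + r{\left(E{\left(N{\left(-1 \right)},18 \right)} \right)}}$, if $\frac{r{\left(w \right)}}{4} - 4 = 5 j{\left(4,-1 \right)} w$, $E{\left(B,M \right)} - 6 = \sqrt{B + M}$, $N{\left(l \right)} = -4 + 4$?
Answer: $\sqrt{-3646602 + 240 \sqrt{2}} \approx 1909.5 i$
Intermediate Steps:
$N{\left(l \right)} = 0$
$E{\left(B,M \right)} = 6 + \sqrt{B + M}$
$r{\left(w \right)} = 16 + 80 w$ ($r{\left(w \right)} = 16 + 4 \cdot 5 \cdot 4 w = 16 + 4 \cdot 20 w = 16 + 80 w$)
$\sqrt{-3647098 + r{\left(E{\left(N{\left(-1 \right)},18 \right)} \right)}} = \sqrt{-3647098 + \left(16 + 80 \left(6 + \sqrt{0 + 18}\right)\right)} = \sqrt{-3647098 + \left(16 + 80 \left(6 + \sqrt{18}\right)\right)} = \sqrt{-3647098 + \left(16 + 80 \left(6 + 3 \sqrt{2}\right)\right)} = \sqrt{-3647098 + \left(16 + \left(480 + 240 \sqrt{2}\right)\right)} = \sqrt{-3647098 + \left(496 + 240 \sqrt{2}\right)} = \sqrt{-3646602 + 240 \sqrt{2}}$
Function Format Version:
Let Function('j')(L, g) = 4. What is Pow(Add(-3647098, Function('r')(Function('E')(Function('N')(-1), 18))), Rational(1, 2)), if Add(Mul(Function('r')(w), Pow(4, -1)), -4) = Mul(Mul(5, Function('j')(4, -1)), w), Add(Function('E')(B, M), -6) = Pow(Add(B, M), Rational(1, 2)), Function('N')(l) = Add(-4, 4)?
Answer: Pow(Add(-3646602, Mul(240, Pow(2, Rational(1, 2)))), Rational(1, 2)) ≈ Mul(1909.5, I)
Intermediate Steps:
Function('N')(l) = 0
Function('E')(B, M) = Add(6, Pow(Add(B, M), Rational(1, 2)))
Function('r')(w) = Add(16, Mul(80, w)) (Function('r')(w) = Add(16, Mul(4, Mul(Mul(5, 4), w))) = Add(16, Mul(4, Mul(20, w))) = Add(16, Mul(80, w)))
Pow(Add(-3647098, Function('r')(Function('E')(Function('N')(-1), 18))), Rational(1, 2)) = Pow(Add(-3647098, Add(16, Mul(80, Add(6, Pow(Add(0, 18), Rational(1, 2)))))), Rational(1, 2)) = Pow(Add(-3647098, Add(16, Mul(80, Add(6, Pow(18, Rational(1, 2)))))), Rational(1, 2)) = Pow(Add(-3647098, Add(16, Mul(80, Add(6, Mul(3, Pow(2, Rational(1, 2))))))), Rational(1, 2)) = Pow(Add(-3647098, Add(16, Add(480, Mul(240, Pow(2, Rational(1, 2)))))), Rational(1, 2)) = Pow(Add(-3647098, Add(496, Mul(240, Pow(2, Rational(1, 2))))), Rational(1, 2)) = Pow(Add(-3646602, Mul(240, Pow(2, Rational(1, 2)))), Rational(1, 2))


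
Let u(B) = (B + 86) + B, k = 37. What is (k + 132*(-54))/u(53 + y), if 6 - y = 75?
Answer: -7091/54 ≈ -131.31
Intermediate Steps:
y = -69 (y = 6 - 1*75 = 6 - 75 = -69)
u(B) = 86 + 2*B (u(B) = (86 + B) + B = 86 + 2*B)
(k + 132*(-54))/u(53 + y) = (37 + 132*(-54))/(86 + 2*(53 - 69)) = (37 - 7128)/(86 + 2*(-16)) = -7091/(86 - 32) = -7091/54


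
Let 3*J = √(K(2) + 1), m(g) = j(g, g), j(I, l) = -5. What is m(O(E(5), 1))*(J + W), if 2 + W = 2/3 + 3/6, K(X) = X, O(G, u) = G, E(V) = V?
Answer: 25/6 - 5*√3/3 ≈ 1.2799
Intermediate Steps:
m(g) = -5
J = √3/3 (J = √(2 + 1)/3 = √3/3 ≈ 0.57735)
W = -⅚ (W = -2 + (2/3 + 3/6) = -2 + (2*(⅓) + 3*(⅙)) = -2 + (⅔ + ½) = -2 + 7/6 = -⅚ ≈ -0.83333)
m(O(E(5), 1))*(J + W) = -5*(√3/3 - ⅚) = -5*(-⅚ + √3/3) = 25/6 - 5*√3/3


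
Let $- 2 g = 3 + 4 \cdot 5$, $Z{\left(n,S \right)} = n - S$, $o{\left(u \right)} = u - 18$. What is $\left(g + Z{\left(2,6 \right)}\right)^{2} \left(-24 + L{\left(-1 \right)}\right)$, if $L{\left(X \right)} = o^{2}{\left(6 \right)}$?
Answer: $28830$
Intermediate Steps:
$o{\left(u \right)} = -18 + u$ ($o{\left(u \right)} = u - 18 = -18 + u$)
$L{\left(X \right)} = 144$ ($L{\left(X \right)} = \left(-18 + 6\right)^{2} = \left(-12\right)^{2} = 144$)
$g = - \frac{23}{2}$ ($g = - \frac{3 + 4 \cdot 5}{2} = - \frac{3 + 20}{2} = \left(- \frac{1}{2}\right) 23 = - \frac{23}{2} \approx -11.5$)
$\left(g + Z{\left(2,6 \right)}\right)^{2} \left(-24 + L{\left(-1 \right)}\right) = \left(- \frac{23}{2} + \left(2 - 6\right)\right)^{2} \left(-24 + 144\right) = \left(- \frac{23}{2} + \left(2 - 6\right)\right)^{2} \cdot 120 = \left(- \frac{23}{2} - 4\right)^{2} \cdot 120 = \left(- \frac{31}{2}\right)^{2} \cdot 120 = \frac{961}{4} \cdot 120 = 28830$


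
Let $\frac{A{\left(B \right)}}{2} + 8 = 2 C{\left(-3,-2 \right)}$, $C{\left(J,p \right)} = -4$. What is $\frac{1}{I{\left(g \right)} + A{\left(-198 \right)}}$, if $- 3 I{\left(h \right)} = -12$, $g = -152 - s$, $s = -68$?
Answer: $- \frac{1}{28} \approx -0.035714$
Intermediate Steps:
$g = -84$ ($g = -152 - -68 = -152 + 68 = -84$)
$I{\left(h \right)} = 4$ ($I{\left(h \right)} = \left(- \frac{1}{3}\right) \left(-12\right) = 4$)
$A{\left(B \right)} = -32$ ($A{\left(B \right)} = -16 + 2 \cdot 2 \left(-4\right) = -16 + 2 \left(-8\right) = -16 - 16 = -32$)
$\frac{1}{I{\left(g \right)} + A{\left(-198 \right)}} = \frac{1}{4 - 32} = \frac{1}{-28} = - \frac{1}{28}$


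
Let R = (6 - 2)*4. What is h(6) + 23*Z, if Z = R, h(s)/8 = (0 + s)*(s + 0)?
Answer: 656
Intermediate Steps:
h(s) = 8*s² (h(s) = 8*((0 + s)*(s + 0)) = 8*(s*s) = 8*s²)
R = 16 (R = 4*4 = 16)
Z = 16
h(6) + 23*Z = 8*6² + 23*16 = 8*36 + 368 = 288 + 368 = 656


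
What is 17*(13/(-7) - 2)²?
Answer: 12393/49 ≈ 252.92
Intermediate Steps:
17*(13/(-7) - 2)² = 17*(13*(-⅐) - 2)² = 17*(-13/7 - 2)² = 17*(-27/7)² = 17*(729/49) = 12393/49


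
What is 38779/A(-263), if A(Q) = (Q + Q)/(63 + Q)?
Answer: 3877900/263 ≈ 14745.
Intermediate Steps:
A(Q) = 2*Q/(63 + Q) (A(Q) = (2*Q)/(63 + Q) = 2*Q/(63 + Q))
38779/A(-263) = 38779/((2*(-263)/(63 - 263))) = 38779/((2*(-263)/(-200))) = 38779/((2*(-263)*(-1/200))) = 38779/(263/100) = 38779*(100/263) = 3877900/263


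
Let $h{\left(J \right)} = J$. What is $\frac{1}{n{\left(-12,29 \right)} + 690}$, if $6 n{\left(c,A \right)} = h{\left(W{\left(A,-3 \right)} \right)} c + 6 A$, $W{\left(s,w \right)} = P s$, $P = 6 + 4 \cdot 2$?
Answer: $- \frac{1}{93} \approx -0.010753$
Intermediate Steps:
$P = 14$ ($P = 6 + 8 = 14$)
$W{\left(s,w \right)} = 14 s$
$n{\left(c,A \right)} = A + \frac{7 A c}{3}$ ($n{\left(c,A \right)} = \frac{14 A c + 6 A}{6} = \frac{6 A + 14 A c}{6} = A + \frac{7 A c}{3}$)
$\frac{1}{n{\left(-12,29 \right)} + 690} = \frac{1}{\frac{1}{3} \cdot 29 \left(3 + 7 \left(-12\right)\right) + 690} = \frac{1}{\frac{1}{3} \cdot 29 \left(3 - 84\right) + 690} = \frac{1}{\frac{1}{3} \cdot 29 \left(-81\right) + 690} = \frac{1}{-783 + 690} = \frac{1}{-93} = - \frac{1}{93}$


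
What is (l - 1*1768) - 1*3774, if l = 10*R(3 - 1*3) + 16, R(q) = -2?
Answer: -5546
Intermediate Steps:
l = -4 (l = 10*(-2) + 16 = -20 + 16 = -4)
(l - 1*1768) - 1*3774 = (-4 - 1*1768) - 1*3774 = (-4 - 1768) - 3774 = -1772 - 3774 = -5546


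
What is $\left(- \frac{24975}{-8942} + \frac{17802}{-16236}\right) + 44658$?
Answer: $\frac{90052749971}{2016421} \approx 44660.0$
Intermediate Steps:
$\left(- \frac{24975}{-8942} + \frac{17802}{-16236}\right) + 44658 = \left(\left(-24975\right) \left(- \frac{1}{8942}\right) + 17802 \left(- \frac{1}{16236}\right)\right) + 44658 = \left(\frac{24975}{8942} - \frac{989}{902}\right) + 44658 = \frac{3420953}{2016421} + 44658 = \frac{90052749971}{2016421}$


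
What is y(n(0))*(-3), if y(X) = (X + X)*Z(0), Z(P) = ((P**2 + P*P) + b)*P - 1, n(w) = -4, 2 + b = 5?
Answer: -24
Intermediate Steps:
b = 3 (b = -2 + 5 = 3)
Z(P) = -1 + P*(3 + 2*P**2) (Z(P) = ((P**2 + P*P) + 3)*P - 1 = ((P**2 + P**2) + 3)*P - 1 = (2*P**2 + 3)*P - 1 = (3 + 2*P**2)*P - 1 = P*(3 + 2*P**2) - 1 = -1 + P*(3 + 2*P**2))
y(X) = -2*X (y(X) = (X + X)*(-1 + 2*0**3 + 3*0) = (2*X)*(-1 + 2*0 + 0) = (2*X)*(-1 + 0 + 0) = (2*X)*(-1) = -2*X)
y(n(0))*(-3) = -2*(-4)*(-3) = 8*(-3) = -24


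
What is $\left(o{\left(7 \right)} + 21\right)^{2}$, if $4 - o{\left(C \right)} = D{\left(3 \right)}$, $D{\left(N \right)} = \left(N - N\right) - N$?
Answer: $784$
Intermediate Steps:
$D{\left(N \right)} = - N$ ($D{\left(N \right)} = 0 - N = - N$)
$o{\left(C \right)} = 7$ ($o{\left(C \right)} = 4 - \left(-1\right) 3 = 4 - -3 = 4 + 3 = 7$)
$\left(o{\left(7 \right)} + 21\right)^{2} = \left(7 + 21\right)^{2} = 28^{2} = 784$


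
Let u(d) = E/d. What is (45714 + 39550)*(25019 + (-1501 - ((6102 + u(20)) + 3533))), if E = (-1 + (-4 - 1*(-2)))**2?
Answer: 5918408716/5 ≈ 1.1837e+9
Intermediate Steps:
E = 9 (E = (-1 + (-4 + 2))**2 = (-1 - 2)**2 = (-3)**2 = 9)
u(d) = 9/d
(45714 + 39550)*(25019 + (-1501 - ((6102 + u(20)) + 3533))) = (45714 + 39550)*(25019 + (-1501 - ((6102 + 9/20) + 3533))) = 85264*(25019 + (-1501 - ((6102 + 9*(1/20)) + 3533))) = 85264*(25019 + (-1501 - ((6102 + 9/20) + 3533))) = 85264*(25019 + (-1501 - (122049/20 + 3533))) = 85264*(25019 + (-1501 - 1*192709/20)) = 85264*(25019 + (-1501 - 192709/20)) = 85264*(25019 - 222729/20) = 85264*(277651/20) = 5918408716/5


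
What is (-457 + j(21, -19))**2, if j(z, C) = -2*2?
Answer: 212521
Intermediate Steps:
j(z, C) = -4
(-457 + j(21, -19))**2 = (-457 - 4)**2 = (-461)**2 = 212521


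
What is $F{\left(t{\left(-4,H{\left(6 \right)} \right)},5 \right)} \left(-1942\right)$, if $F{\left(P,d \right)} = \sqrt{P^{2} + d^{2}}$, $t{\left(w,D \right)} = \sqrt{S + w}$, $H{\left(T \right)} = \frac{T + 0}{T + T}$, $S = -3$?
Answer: $- 5826 \sqrt{2} \approx -8239.2$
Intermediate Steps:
$H{\left(T \right)} = \frac{1}{2}$ ($H{\left(T \right)} = \frac{T}{2 T} = T \frac{1}{2 T} = \frac{1}{2}$)
$t{\left(w,D \right)} = \sqrt{-3 + w}$
$F{\left(t{\left(-4,H{\left(6 \right)} \right)},5 \right)} \left(-1942\right) = \sqrt{\left(\sqrt{-3 - 4}\right)^{2} + 5^{2}} \left(-1942\right) = \sqrt{\left(\sqrt{-7}\right)^{2} + 25} \left(-1942\right) = \sqrt{\left(i \sqrt{7}\right)^{2} + 25} \left(-1942\right) = \sqrt{-7 + 25} \left(-1942\right) = \sqrt{18} \left(-1942\right) = 3 \sqrt{2} \left(-1942\right) = - 5826 \sqrt{2}$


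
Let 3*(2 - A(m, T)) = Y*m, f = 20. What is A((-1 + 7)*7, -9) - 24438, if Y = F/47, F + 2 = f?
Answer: -1148744/47 ≈ -24441.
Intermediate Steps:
F = 18 (F = -2 + 20 = 18)
Y = 18/47 ≈ 0.38298
A(m, T) = 2 - 6*m/47
A((-1 + 7)*7, -9) - 24438 = (2 - 6*(-1 + 7)*7/47) - 24438 = (2 - 36*7/47) - 24438 = (2 - 6/47*42) - 24438 = (2 - 252/47) - 24438 = -158/47 - 24438 = -1148744/47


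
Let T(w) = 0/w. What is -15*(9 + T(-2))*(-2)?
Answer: 270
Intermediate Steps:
T(w) = 0
-15*(9 + T(-2))*(-2) = -15*(9 + 0)*(-2) = -135*(-2) = -15*(-18) = 270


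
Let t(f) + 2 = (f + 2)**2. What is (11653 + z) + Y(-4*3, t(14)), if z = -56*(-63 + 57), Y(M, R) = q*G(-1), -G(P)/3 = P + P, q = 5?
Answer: 12019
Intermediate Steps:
t(f) = -2 + (2 + f)**2 (t(f) = -2 + (f + 2)**2 = -2 + (2 + f)**2)
G(P) = -6*P (G(P) = -3*(P + P) = -6*P)
Y(M, R) = 30 (Y(M, R) = 5*(-6*(-1)) = 5*6 = 30)
z = 336 (z = -56*(-6) = 336)
(11653 + z) + Y(-4*3, t(14)) = (11653 + 336) + 30 = 11989 + 30 = 12019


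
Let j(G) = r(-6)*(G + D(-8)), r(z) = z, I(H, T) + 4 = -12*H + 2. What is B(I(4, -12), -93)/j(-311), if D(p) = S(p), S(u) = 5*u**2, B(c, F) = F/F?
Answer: -1/54 ≈ -0.018519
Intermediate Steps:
I(H, T) = -2 - 12*H (I(H, T) = -4 + (-12*H + 2) = -4 + (2 - 12*H) = -2 - 12*H)
B(c, F) = 1
D(p) = 5*p**2
j(G) = -1920 - 6*G (j(G) = -6*(G + 5*(-8)**2) = -6*(G + 5*64) = -6*(G + 320) = -6*(320 + G) = -1920 - 6*G)
B(I(4, -12), -93)/j(-311) = 1/(-1920 - 6*(-311)) = 1/(-1920 + 1866) = 1/(-54) = 1*(-1/54) = -1/54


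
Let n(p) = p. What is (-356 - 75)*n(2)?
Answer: -862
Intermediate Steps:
(-356 - 75)*n(2) = (-356 - 75)*2 = -431*2 = -862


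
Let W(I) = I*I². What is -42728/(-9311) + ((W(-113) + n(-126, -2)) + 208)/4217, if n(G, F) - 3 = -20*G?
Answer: -13229201650/39264487 ≈ -336.93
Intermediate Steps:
W(I) = I³
n(G, F) = 3 - 20*G
-42728/(-9311) + ((W(-113) + n(-126, -2)) + 208)/4217 = -42728/(-9311) + (((-113)³ + (3 - 20*(-126))) + 208)/4217 = -42728*(-1/9311) + ((-1442897 + (3 + 2520)) + 208)*(1/4217) = 42728/9311 + ((-1442897 + 2523) + 208)*(1/4217) = 42728/9311 + (-1440374 + 208)*(1/4217) = 42728/9311 - 1440166*1/4217 = 42728/9311 - 1440166/4217 = -13229201650/39264487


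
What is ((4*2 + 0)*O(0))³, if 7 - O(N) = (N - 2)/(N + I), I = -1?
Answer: 64000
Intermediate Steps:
O(N) = 7 - (-2 + N)/(-1 + N) (O(N) = 7 - (N - 2)/(N - 1) = 7 - (-2 + N)/(-1 + N))
((4*2 + 0)*O(0))³ = ((4*2 + 0)*((-5 + 6*0)/(-1 + 0)))³ = ((8 + 0)*((-5 + 0)/(-1)))³ = (8*(-1*(-5)))³ = (8*5)³ = 40³ = 64000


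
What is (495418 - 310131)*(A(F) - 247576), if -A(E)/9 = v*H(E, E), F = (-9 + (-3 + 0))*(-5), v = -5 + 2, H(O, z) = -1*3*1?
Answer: -45887622559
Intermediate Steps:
H(O, z) = -3 (H(O, z) = -3*1 = -3)
v = -3
F = 60 (F = (-9 - 3)*(-5) = -12*(-5) = 60)
A(E) = -81 (A(E) = -(-27)*(-3) = -9*9 = -81)
(495418 - 310131)*(A(F) - 247576) = (495418 - 310131)*(-81 - 247576) = 185287*(-247657) = -45887622559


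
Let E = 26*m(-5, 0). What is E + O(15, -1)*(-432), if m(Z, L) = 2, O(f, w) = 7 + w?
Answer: -2540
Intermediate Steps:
E = 52 (E = 26*2 = 52)
E + O(15, -1)*(-432) = 52 + (7 - 1)*(-432) = 52 + 6*(-432) = 52 - 2592 = -2540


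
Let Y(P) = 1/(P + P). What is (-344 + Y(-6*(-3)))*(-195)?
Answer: 804895/12 ≈ 67075.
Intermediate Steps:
Y(P) = 1/(2*P)
(-344 + Y(-6*(-3)))*(-195) = (-344 + 1/(2*((-6*(-3)))))*(-195) = (-344 + (½)/18)*(-195) = (-344 + (½)*(1/18))*(-195) = (-344 + 1/36)*(-195) = -12383/36*(-195) = 804895/12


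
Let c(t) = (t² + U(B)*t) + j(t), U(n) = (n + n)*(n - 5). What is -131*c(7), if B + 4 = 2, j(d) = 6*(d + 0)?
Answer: -37597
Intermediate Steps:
j(d) = 6*d
B = -2 (B = -4 + 2 = -2)
U(n) = 2*n*(-5 + n) (U(n) = (2*n)*(-5 + n) = 2*n*(-5 + n))
c(t) = t² + 34*t (c(t) = (t² + (2*(-2)*(-5 - 2))*t) + 6*t = (t² + (2*(-2)*(-7))*t) + 6*t = (t² + 28*t) + 6*t = t² + 34*t)
-131*c(7) = -917*(34 + 7) = -917*41 = -131*287 = -37597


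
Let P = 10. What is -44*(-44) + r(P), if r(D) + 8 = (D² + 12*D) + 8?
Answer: 2156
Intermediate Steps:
r(D) = D² + 12*D (r(D) = -8 + ((D² + 12*D) + 8) = -8 + (8 + D² + 12*D) = D² + 12*D)
-44*(-44) + r(P) = -44*(-44) + 10*(12 + 10) = 1936 + 10*22 = 1936 + 220 = 2156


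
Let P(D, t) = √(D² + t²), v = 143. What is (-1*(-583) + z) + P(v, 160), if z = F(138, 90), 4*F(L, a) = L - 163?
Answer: 2307/4 + √46049 ≈ 791.34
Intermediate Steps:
F(L, a) = -163/4 + L/4 (F(L, a) = (L - 163)/4 = (-163 + L)/4 = -163/4 + L/4)
z = -25/4 (z = -163/4 + (¼)*138 = -163/4 + 69/2 = -25/4 ≈ -6.2500)
(-1*(-583) + z) + P(v, 160) = (-1*(-583) - 25/4) + √(143² + 160²) = (583 - 25/4) + √(20449 + 25600) = 2307/4 + √46049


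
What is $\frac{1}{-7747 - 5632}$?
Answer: $- \frac{1}{13379} \approx -7.4744 \cdot 10^{-5}$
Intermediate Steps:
$\frac{1}{-7747 - 5632} = \frac{1}{-13379} = - \frac{1}{13379}$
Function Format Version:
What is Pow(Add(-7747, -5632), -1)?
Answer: Rational(-1, 13379) ≈ -7.4744e-5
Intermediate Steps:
Pow(Add(-7747, -5632), -1) = Pow(-13379, -1) = Rational(-1, 13379)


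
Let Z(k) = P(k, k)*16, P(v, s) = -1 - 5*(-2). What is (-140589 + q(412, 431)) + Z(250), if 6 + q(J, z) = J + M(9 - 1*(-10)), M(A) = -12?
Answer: -140051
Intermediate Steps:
P(v, s) = 9 (P(v, s) = -1 + 10 = 9)
q(J, z) = -18 + J (q(J, z) = -6 + (J - 12) = -6 + (-12 + J) = -18 + J)
Z(k) = 144 (Z(k) = 9*16 = 144)
(-140589 + q(412, 431)) + Z(250) = (-140589 + (-18 + 412)) + 144 = (-140589 + 394) + 144 = -140195 + 144 = -140051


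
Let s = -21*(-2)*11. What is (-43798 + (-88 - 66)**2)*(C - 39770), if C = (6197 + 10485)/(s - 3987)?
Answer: 938538508808/1175 ≈ 7.9876e+8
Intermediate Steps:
s = 462 (s = 42*11 = 462)
C = -16682/3525 (C = (6197 + 10485)/(462 - 3987) = 16682/(-3525) = 16682*(-1/3525) = -16682/3525 ≈ -4.7325)
(-43798 + (-88 - 66)**2)*(C - 39770) = (-43798 + (-88 - 66)**2)*(-16682/3525 - 39770) = (-43798 + (-154)**2)*(-140205932/3525) = (-43798 + 23716)*(-140205932/3525) = -20082*(-140205932/3525) = 938538508808/1175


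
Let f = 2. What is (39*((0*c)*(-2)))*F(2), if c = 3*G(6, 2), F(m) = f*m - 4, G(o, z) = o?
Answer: 0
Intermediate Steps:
F(m) = -4 + 2*m (F(m) = 2*m - 4 = -4 + 2*m)
c = 18 (c = 3*6 = 18)
(39*((0*c)*(-2)))*F(2) = (39*((0*18)*(-2)))*(-4 + 2*2) = (39*(0*(-2)))*(-4 + 4) = (39*0)*0 = 0*0 = 0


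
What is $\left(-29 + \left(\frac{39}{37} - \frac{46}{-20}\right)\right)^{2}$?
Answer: $\frac{90041121}{136900} \approx 657.71$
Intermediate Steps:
$\left(-29 + \left(\frac{39}{37} - \frac{46}{-20}\right)\right)^{2} = \left(-29 + \left(39 \cdot \frac{1}{37} - - \frac{23}{10}\right)\right)^{2} = \left(-29 + \left(\frac{39}{37} + \frac{23}{10}\right)\right)^{2} = \left(-29 + \frac{1241}{370}\right)^{2} = \left(- \frac{9489}{370}\right)^{2} = \frac{90041121}{136900}$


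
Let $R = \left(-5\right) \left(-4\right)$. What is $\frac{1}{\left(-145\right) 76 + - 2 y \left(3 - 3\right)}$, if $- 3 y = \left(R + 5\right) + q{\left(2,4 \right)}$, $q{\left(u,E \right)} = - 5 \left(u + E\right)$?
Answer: $- \frac{1}{11020} \approx -9.0744 \cdot 10^{-5}$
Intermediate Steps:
$R = 20$
$q{\left(u,E \right)} = - 5 E - 5 u$ ($q{\left(u,E \right)} = - 5 \left(E + u\right) = - 5 E - 5 u$)
$y = \frac{5}{3}$ ($y = - \frac{\left(20 + 5\right) - 30}{3} = - \frac{25 - 30}{3} = \left(- \frac{1}{3}\right) \left(-5\right) = \frac{5}{3} \approx 1.6667$)
$\frac{1}{\left(-145\right) 76 + - 2 y \left(3 - 3\right)} = \frac{1}{\left(-145\right) 76 + \left(-2\right) \frac{5}{3} \left(3 - 3\right)} = \frac{1}{-11020 - 0} = \frac{1}{-11020 + 0} = \frac{1}{-11020} = - \frac{1}{11020}$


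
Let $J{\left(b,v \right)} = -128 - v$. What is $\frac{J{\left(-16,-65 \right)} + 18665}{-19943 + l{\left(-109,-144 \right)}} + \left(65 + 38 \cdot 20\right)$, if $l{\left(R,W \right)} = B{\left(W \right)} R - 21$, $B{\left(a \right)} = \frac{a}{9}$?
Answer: $\frac{7506449}{9110} \approx 823.98$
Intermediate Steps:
$B{\left(a \right)} = \frac{a}{9}$ ($B{\left(a \right)} = a \frac{1}{9} = \frac{a}{9}$)
$l{\left(R,W \right)} = -21 + \frac{R W}{9}$ ($l{\left(R,W \right)} = \frac{W}{9} R - 21 = \frac{R W}{9} - 21 = -21 + \frac{R W}{9}$)
$\frac{J{\left(-16,-65 \right)} + 18665}{-19943 + l{\left(-109,-144 \right)}} + \left(65 + 38 \cdot 20\right) = \frac{\left(-128 - -65\right) + 18665}{-19943 - \left(21 + \frac{109}{9} \left(-144\right)\right)} + \left(65 + 38 \cdot 20\right) = \frac{\left(-128 + 65\right) + 18665}{-19943 + \left(-21 + 1744\right)} + \left(65 + 760\right) = \frac{-63 + 18665}{-19943 + 1723} + 825 = \frac{18602}{-18220} + 825 = 18602 \left(- \frac{1}{18220}\right) + 825 = - \frac{9301}{9110} + 825 = \frac{7506449}{9110}$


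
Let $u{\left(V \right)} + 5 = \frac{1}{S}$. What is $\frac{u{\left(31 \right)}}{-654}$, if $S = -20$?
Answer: $\frac{101}{13080} \approx 0.0077217$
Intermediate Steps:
$u{\left(V \right)} = - \frac{101}{20}$ ($u{\left(V \right)} = -5 + \frac{1}{-20} = -5 - \frac{1}{20} = - \frac{101}{20}$)
$\frac{u{\left(31 \right)}}{-654} = - \frac{101}{20 \left(-654\right)} = \left(- \frac{101}{20}\right) \left(- \frac{1}{654}\right) = \frac{101}{13080}$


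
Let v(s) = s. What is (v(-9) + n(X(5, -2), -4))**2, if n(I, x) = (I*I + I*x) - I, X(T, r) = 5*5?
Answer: 241081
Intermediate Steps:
X(T, r) = 25
n(I, x) = I**2 - I + I*x (n(I, x) = (I**2 + I*x) - I = I**2 - I + I*x)
(v(-9) + n(X(5, -2), -4))**2 = (-9 + 25*(-1 + 25 - 4))**2 = (-9 + 25*20)**2 = (-9 + 500)**2 = 491**2 = 241081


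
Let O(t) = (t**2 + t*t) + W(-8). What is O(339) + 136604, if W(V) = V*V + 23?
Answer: 366533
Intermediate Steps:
W(V) = 23 + V**2 (W(V) = V**2 + 23 = 23 + V**2)
O(t) = 87 + 2*t**2 (O(t) = (t**2 + t*t) + (23 + (-8)**2) = (t**2 + t**2) + (23 + 64) = 2*t**2 + 87 = 87 + 2*t**2)
O(339) + 136604 = (87 + 2*339**2) + 136604 = (87 + 2*114921) + 136604 = (87 + 229842) + 136604 = 229929 + 136604 = 366533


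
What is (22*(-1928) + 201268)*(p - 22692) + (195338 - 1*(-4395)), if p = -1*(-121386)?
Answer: 15677939021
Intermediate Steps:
p = 121386
(22*(-1928) + 201268)*(p - 22692) + (195338 - 1*(-4395)) = (22*(-1928) + 201268)*(121386 - 22692) + (195338 - 1*(-4395)) = (-42416 + 201268)*98694 + (195338 + 4395) = 158852*98694 + 199733 = 15677739288 + 199733 = 15677939021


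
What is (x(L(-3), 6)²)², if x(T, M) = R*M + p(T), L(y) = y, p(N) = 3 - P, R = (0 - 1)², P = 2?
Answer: 2401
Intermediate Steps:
R = 1 (R = (-1)² = 1)
p(N) = 1 (p(N) = 3 - 1*2 = 3 - 2 = 1)
x(T, M) = 1 + M (x(T, M) = 1*M + 1 = M + 1 = 1 + M)
(x(L(-3), 6)²)² = ((1 + 6)²)² = (7²)² = 49² = 2401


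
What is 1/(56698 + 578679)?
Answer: 1/635377 ≈ 1.5739e-6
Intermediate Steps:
1/(56698 + 578679) = 1/635377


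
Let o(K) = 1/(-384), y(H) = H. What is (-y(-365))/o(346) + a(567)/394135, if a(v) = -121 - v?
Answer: -55241962288/394135 ≈ -1.4016e+5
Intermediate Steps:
o(K) = -1/384
(-y(-365))/o(346) + a(567)/394135 = (-1*(-365))/(-1/384) + (-121 - 1*567)/394135 = 365*(-384) + (-121 - 567)*(1/394135) = -140160 - 688*1/394135 = -140160 - 688/394135 = -55241962288/394135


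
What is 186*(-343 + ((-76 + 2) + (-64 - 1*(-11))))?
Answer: -87420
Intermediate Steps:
186*(-343 + ((-76 + 2) + (-64 - 1*(-11)))) = 186*(-343 + (-74 + (-64 + 11))) = 186*(-343 + (-74 - 53)) = 186*(-343 - 127) = 186*(-470) = -87420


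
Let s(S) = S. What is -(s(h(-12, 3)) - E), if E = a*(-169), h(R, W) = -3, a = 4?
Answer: -673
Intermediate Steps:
E = -676 (E = 4*(-169) = -676)
-(s(h(-12, 3)) - E) = -(-3 - 1*(-676)) = -(-3 + 676) = -1*673 = -673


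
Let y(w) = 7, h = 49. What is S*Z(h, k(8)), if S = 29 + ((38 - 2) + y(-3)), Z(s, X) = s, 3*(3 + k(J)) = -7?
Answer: 3528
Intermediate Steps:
k(J) = -16/3 (k(J) = -3 + (⅓)*(-7) = -3 - 7/3 = -16/3)
S = 72 (S = 29 + ((38 - 2) + 7) = 29 + (36 + 7) = 29 + 43 = 72)
S*Z(h, k(8)) = 72*49 = 3528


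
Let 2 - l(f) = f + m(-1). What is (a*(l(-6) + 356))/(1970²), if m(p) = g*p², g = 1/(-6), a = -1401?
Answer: -204079/1552360 ≈ -0.13146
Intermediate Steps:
g = -⅙ ≈ -0.16667
m(p) = -p²/6
l(f) = 13/6 - f (l(f) = 2 - (f - ⅙*(-1)²) = 2 - (f - ⅙*1) = 2 - (f - ⅙) = 2 - (-⅙ + f) = 2 + (⅙ - f) = 13/6 - f)
(a*(l(-6) + 356))/(1970²) = (-1401*((13/6 - 1*(-6)) + 356))/(1970²) = -1401*((13/6 + 6) + 356)/3880900 = -1401*(49/6 + 356)*(1/3880900) = -1401*2185/6*(1/3880900) = -1020395/2*1/3880900 = -204079/1552360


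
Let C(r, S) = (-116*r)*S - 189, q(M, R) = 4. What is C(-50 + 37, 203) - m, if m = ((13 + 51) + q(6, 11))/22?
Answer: 3365251/11 ≈ 3.0593e+5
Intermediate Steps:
C(r, S) = -189 - 116*S*r (C(r, S) = -116*S*r - 189 = -189 - 116*S*r)
m = 34/11 (m = ((13 + 51) + 4)/22 = (64 + 4)*(1/22) = 68*(1/22) = 34/11 ≈ 3.0909)
C(-50 + 37, 203) - m = (-189 - 116*203*(-50 + 37)) - 1*34/11 = (-189 - 116*203*(-13)) - 34/11 = (-189 + 306124) - 34/11 = 305935 - 34/11 = 3365251/11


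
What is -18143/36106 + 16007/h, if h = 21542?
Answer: 46778059/194448863 ≈ 0.24057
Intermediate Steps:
-18143/36106 + 16007/h = -18143/36106 + 16007/21542 = 46778059/194448863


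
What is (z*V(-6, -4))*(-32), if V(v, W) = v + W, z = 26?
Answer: 8320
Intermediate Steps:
V(v, W) = W + v
(z*V(-6, -4))*(-32) = (26*(-4 - 6))*(-32) = (26*(-10))*(-32) = -260*(-32) = 8320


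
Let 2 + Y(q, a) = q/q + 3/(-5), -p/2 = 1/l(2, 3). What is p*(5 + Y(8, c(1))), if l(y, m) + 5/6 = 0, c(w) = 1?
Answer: 204/25 ≈ 8.1600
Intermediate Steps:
l(y, m) = -⅚ (l(y, m) = -⅚ + 0 = -⅚)
p = 12/5 (p = -2/(-⅚) = -2*(-6/5) = 12/5 ≈ 2.4000)
Y(q, a) = -8/5 (Y(q, a) = -2 + (q/q + 3/(-5)) = -2 + (1 + 3*(-⅕)) = -2 + (1 - ⅗) = -2 + ⅖ = -8/5)
p*(5 + Y(8, c(1))) = 12*(5 - 8/5)/5 = (12/5)*(17/5) = 204/25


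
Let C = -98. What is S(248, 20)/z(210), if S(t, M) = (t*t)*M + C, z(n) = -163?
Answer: -1229982/163 ≈ -7545.9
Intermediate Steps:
S(t, M) = -98 + M*t² (S(t, M) = (t*t)*M - 98 = t²*M - 98 = M*t² - 98 = -98 + M*t²)
S(248, 20)/z(210) = (-98 + 20*248²)/(-163) = (-98 + 20*61504)*(-1/163) = (-98 + 1230080)*(-1/163) = 1229982*(-1/163) = -1229982/163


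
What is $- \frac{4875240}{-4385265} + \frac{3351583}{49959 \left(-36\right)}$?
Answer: $- \frac{395289565249}{525800289924} \approx -0.75179$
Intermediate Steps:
$- \frac{4875240}{-4385265} + \frac{3351583}{49959 \left(-36\right)} = \left(-4875240\right) \left(- \frac{1}{4385265}\right) + \frac{3351583}{-1798524} = \frac{325016}{292351} + 3351583 \left(- \frac{1}{1798524}\right) = \frac{325016}{292351} - \frac{3351583}{1798524} = - \frac{395289565249}{525800289924}$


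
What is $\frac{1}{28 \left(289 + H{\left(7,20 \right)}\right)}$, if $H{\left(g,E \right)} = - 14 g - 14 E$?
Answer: $- \frac{1}{2492} \approx -0.00040128$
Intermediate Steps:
$H{\left(g,E \right)} = - 14 E - 14 g$
$\frac{1}{28 \left(289 + H{\left(7,20 \right)}\right)} = \frac{1}{28 \left(289 - 378\right)} = \frac{1}{28 \left(-89\right)} = \frac{1}{-2492} = - \frac{1}{2492}$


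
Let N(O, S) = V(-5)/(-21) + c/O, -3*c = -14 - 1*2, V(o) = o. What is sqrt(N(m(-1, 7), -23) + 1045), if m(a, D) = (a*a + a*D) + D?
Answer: sqrt(51478)/7 ≈ 32.413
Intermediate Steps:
c = 16/3 (c = -(-14 - 1*2)/3 = -(-14 - 2)/3 = -1/3*(-16) = 16/3 ≈ 5.3333)
m(a, D) = D + a**2 + D*a (m(a, D) = (a**2 + D*a) + D = D + a**2 + D*a)
N(O, S) = 5/21 + 16/(3*O) (N(O, S) = -5/(-21) + 16/(3*O) = -5*(-1/21) + 16/(3*O) = 5/21 + 16/(3*O))
sqrt(N(m(-1, 7), -23) + 1045) = sqrt((112 + 5*(7 + (-1)**2 + 7*(-1)))/(21*(7 + (-1)**2 + 7*(-1))) + 1045) = sqrt((112 + 5*(7 + 1 - 7))/(21*(7 + 1 - 7)) + 1045) = sqrt((1/21)*(112 + 5*1)/1 + 1045) = sqrt((1/21)*1*(112 + 5) + 1045) = sqrt((1/21)*1*117 + 1045) = sqrt(39/7 + 1045) = sqrt(7354/7) = sqrt(51478)/7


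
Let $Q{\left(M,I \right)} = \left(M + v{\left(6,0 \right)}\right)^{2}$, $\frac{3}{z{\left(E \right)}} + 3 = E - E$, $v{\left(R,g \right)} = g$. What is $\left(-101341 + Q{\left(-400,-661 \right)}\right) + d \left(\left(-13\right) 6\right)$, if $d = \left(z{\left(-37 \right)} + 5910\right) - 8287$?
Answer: $244143$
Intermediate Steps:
$z{\left(E \right)} = -1$ ($z{\left(E \right)} = \frac{3}{-3 + \left(E - E\right)} = \frac{3}{-3 + 0} = \frac{3}{-3} = 3 \left(- \frac{1}{3}\right) = -1$)
$d = -2378$ ($d = \left(-1 + 5910\right) - 8287 = 5909 - 8287 = -2378$)
$Q{\left(M,I \right)} = M^{2}$ ($Q{\left(M,I \right)} = \left(M + 0\right)^{2} = M^{2}$)
$\left(-101341 + Q{\left(-400,-661 \right)}\right) + d \left(\left(-13\right) 6\right) = \left(-101341 + \left(-400\right)^{2}\right) - 2378 \left(\left(-13\right) 6\right) = \left(-101341 + 160000\right) - -185484 = 58659 + 185484 = 244143$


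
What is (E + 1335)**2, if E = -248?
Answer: 1181569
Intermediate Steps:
(E + 1335)**2 = (-248 + 1335)**2 = 1087**2 = 1181569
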